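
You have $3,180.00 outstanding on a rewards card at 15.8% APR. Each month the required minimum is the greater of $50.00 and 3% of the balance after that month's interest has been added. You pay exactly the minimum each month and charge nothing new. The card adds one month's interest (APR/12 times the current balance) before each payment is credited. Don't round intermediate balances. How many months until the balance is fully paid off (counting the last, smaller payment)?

82 months

Monthly rate r = 15.8%/12 = 1.31667% = 0.0131667.
While 3% of the post-interest balance exceeds $50.00, each month B ← (B·(1+r))·(1 − 0.03), i.e. B shrinks by the factor (1+r)·0.97 = 0.98277.
This holds for months 1–38. Entering month 39 the balance is $1,642.96; 3% of the post-interest balance is now below $50.00, so the flat $50.00 minimum applies from here.
From month 39 a fixed $50.00 at rate r clears $1,642.96 in 44 more payments. Total: 38 + 44 = 82 months.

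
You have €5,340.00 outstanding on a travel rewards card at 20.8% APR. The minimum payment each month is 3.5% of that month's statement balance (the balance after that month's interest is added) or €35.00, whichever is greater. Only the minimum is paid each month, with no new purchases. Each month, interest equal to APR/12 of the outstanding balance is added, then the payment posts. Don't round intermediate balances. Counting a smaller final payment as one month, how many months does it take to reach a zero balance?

Monthly rate r = 20.8%/12 = 1.73333% = 0.0173333.
While 3.5% of the post-interest balance exceeds €35.00, each month B ← (B·(1+r))·(1 − 0.035), i.e. B shrinks by the factor (1+r)·0.965 = 0.98173.
This holds for months 1–92. Entering month 93 the balance is €978.76; 3.5% of the post-interest balance is now below €35.00, so the flat €35.00 minimum applies from here.
From month 93 a fixed €35.00 at rate r clears €978.76 in 39 more payments. Total: 92 + 39 = 131 months.

131 months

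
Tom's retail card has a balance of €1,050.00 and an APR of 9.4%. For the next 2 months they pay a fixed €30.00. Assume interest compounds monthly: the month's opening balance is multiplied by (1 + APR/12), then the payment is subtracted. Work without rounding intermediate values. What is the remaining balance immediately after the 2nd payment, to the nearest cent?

€1,006.28

Monthly rate r = 9.4%/12 = 0.783333% = 0.00783333.
Each month: B ← B·(1+r) − €30.00.
Month 1: interest €8.22; balance after payment €1,028.22.
Month 2: interest €8.05; balance after payment €1,006.28.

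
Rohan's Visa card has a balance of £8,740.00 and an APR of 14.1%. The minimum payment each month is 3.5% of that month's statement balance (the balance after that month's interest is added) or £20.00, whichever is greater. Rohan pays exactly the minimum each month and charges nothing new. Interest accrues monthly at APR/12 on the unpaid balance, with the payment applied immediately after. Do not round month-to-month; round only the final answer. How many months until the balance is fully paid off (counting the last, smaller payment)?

Monthly rate r = 14.1%/12 = 1.175% = 0.01175.
While 3.5% of the post-interest balance exceeds £20.00, each month B ← (B·(1+r))·(1 − 0.035), i.e. B shrinks by the factor (1+r)·0.965 = 0.97634.
This holds for months 1–115. Entering month 116 the balance is £556.64; 3.5% of the post-interest balance is now below £20.00, so the flat £20.00 minimum applies from here.
From month 116 a fixed £20.00 at rate r clears £556.64 in 34 more payments. Total: 115 + 34 = 149 months.

149 months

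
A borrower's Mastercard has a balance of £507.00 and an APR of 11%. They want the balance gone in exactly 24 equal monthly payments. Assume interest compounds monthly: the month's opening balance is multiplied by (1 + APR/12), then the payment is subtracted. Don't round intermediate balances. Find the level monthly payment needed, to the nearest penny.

£23.63

Monthly rate r = 11%/12 = 0.916667% = 0.00916667.
Level-payment amortization: P = B₀·r / (1 − (1+r)^(−n)) = 507.00·0.00916667 / (1 − 1.00917^(−24)).
Denominator 1 − (1+r)^(−24) = 0.196676504.
P = 4.6475 / 0.196676504 ≈ 23.63.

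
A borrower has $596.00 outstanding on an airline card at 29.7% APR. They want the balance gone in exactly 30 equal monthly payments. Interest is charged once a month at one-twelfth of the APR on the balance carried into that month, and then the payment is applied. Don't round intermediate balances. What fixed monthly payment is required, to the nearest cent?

$28.38

Monthly rate r = 29.7%/12 = 2.475% = 0.02475.
Level-payment amortization: P = B₀·r / (1 − (1+r)^(−n)) = 596.00·0.02475 / (1 − 1.02475^(−30)).
Denominator 1 − (1+r)^(−30) = 0.519755732.
P = 14.751 / 0.519755732 ≈ 28.38.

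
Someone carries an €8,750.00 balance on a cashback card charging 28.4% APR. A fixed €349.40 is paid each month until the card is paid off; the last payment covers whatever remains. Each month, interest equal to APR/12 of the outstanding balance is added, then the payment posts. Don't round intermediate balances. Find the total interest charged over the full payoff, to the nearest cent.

Monthly rate r = 28.4%/12 = 2.36667% = 0.0236667.
Payoff takes n = ⌈−ln(1 − rB₀/P)/ln(1+r)⌉ = ⌈38.398⌉ = 39 payments; the last is €140.00.
Total paid = 38·€349.40 + €140.00 = €13,417.20.
Total interest = total paid − principal = €13,417.20 − €8,750.00 = €4,667.20.

€4,667.20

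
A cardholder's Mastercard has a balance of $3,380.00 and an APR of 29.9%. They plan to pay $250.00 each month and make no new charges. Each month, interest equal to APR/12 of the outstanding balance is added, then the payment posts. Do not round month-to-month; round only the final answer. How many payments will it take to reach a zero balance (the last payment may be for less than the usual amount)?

Monthly rate r = 29.9%/12 = 2.49167% = 0.0249167.
Recurrence: B ← B·(1+r) − $250.00.
Month 1: interest $84.22; balance after payment $3,214.22.
Month 2: interest $80.09; balance after payment $3,044.31.
Closed form: n = −ln(1 − rB₀/P)/ln(1+r) = −ln(0.66313)/ln(1.02492) ≈ 16.691, so the balance reaches zero during payment 17.

17 payments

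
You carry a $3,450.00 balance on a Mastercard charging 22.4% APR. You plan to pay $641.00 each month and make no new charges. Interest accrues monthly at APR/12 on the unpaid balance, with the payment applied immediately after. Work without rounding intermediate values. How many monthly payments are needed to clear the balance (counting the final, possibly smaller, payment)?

6 months

Monthly rate r = 22.4%/12 = 1.86667% = 0.0186667.
Recurrence: B ← B·(1+r) − $641.00.
Month 1: interest $64.40; balance after payment $2,873.40.
Month 2: interest $53.64; balance after payment $2,286.04.
Month 3: interest $42.67; balance after payment $1,687.71.
Month 4: interest $31.50; balance after payment $1,078.21.
Month 5: interest $20.13; balance after payment $457.34.
Month 6: interest $8.54; balance after payment $0.00.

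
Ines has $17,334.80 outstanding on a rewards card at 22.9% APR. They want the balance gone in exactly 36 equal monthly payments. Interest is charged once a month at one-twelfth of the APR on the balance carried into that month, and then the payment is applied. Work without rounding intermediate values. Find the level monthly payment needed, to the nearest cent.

$670.12

Monthly rate r = 22.9%/12 = 1.90833% = 0.0190833.
Level-payment amortization: P = B₀·r / (1 − (1+r)^(−n)) = 17334.80·0.0190833 / (1 − 1.01908^(−36)).
Denominator 1 − (1+r)^(−36) = 0.493649973.
P = 330.806 / 0.493649973 ≈ 670.12.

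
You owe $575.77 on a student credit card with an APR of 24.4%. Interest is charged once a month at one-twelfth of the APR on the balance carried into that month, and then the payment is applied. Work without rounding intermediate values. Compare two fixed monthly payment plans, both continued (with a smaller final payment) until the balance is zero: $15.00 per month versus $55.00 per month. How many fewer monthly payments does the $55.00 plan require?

Monthly rate r = 24.4%/12 = 2.03333% = 0.0203333.
At $15.00/mo: n = ⌈−ln(1 − rB₀/P)/ln(1+r)⌉ = 76 payments (last $4.99); total interest = total paid − $575.77 = $554.22.
At $55.00/mo: 12 payments (last $49.04); total interest $78.27.
Payments saved = 76 − 12 = 64.

64 fewer payments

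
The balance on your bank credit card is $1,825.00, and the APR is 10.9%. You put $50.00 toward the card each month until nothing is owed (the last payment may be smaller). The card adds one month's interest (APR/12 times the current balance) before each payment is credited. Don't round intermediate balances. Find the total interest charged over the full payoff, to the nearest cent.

Monthly rate r = 10.9%/12 = 0.908333% = 0.00908333.
Payoff takes n = ⌈−ln(1 − rB₀/P)/ln(1+r)⌉ = ⌈44.544⌉ = 45 payments; the last is $27.25.
Total paid = 44·$50.00 + $27.25 = $2,227.25.
Total interest = total paid − principal = $2,227.25 − $1,825.00 = $402.25.

$402.25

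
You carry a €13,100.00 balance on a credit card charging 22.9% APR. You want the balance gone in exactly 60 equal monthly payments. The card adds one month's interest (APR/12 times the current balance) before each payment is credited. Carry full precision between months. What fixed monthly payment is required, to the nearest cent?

€368.54

Monthly rate r = 22.9%/12 = 1.90833% = 0.0190833.
Level-payment amortization: P = B₀·r / (1 − (1+r)^(−n)) = 13100.00·0.0190833 / (1 − 1.01908^(−60)).
Denominator 1 − (1+r)^(−60) = 0.678324442.
P = 249.992 / 0.678324442 ≈ 368.54.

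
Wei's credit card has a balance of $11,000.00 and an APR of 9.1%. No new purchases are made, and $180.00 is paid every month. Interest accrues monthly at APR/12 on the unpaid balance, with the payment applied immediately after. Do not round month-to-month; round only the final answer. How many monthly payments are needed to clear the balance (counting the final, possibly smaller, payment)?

83 payments

Monthly rate r = 9.1%/12 = 0.758333% = 0.00758333.
Recurrence: B ← B·(1+r) − $180.00.
Month 1: interest $83.42; balance after payment $10,903.42.
Month 2: interest $82.68; balance after payment $10,806.10.
Closed form: n = −ln(1 − rB₀/P)/ln(1+r) = −ln(0.53657)/ln(1.00758) ≈ 82.405, so the balance reaches zero during payment 83.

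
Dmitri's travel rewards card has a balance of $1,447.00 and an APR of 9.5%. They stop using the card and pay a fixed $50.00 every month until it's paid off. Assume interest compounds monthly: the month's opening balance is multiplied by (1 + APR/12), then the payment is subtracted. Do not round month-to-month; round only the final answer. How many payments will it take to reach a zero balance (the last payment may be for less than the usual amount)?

33 months

Monthly rate r = 9.5%/12 = 0.791667% = 0.00791667.
Recurrence: B ← B·(1+r) − $50.00.
Month 1: interest $11.46; balance after payment $1,408.46.
Month 2: interest $11.15; balance after payment $1,369.61.
Closed form: n = −ln(1 − rB₀/P)/ln(1+r) = −ln(0.77089)/ln(1.00792) ≈ 32.998, so the balance reaches zero during payment 33.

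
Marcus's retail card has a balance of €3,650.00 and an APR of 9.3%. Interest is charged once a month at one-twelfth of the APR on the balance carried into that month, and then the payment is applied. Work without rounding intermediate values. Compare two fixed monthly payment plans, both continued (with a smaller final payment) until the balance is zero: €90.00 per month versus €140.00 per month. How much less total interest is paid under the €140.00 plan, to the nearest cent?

€305.52

Monthly rate r = 9.3%/12 = 0.775% = 0.00775.
At €90.00/mo: n = ⌈−ln(1 − rB₀/P)/ln(1+r)⌉ = 49 payments (last €78.81); total interest = total paid − €3,650.00 = €748.81.
At €140.00/mo: 30 payments (last €33.29); total interest €443.29.
Interest saved = €748.81 − €443.29 = €305.52.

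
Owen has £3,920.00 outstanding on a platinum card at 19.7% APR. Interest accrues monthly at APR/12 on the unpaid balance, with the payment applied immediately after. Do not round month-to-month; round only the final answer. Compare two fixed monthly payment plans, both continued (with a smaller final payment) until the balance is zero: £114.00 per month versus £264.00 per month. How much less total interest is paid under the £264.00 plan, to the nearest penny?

Monthly rate r = 19.7%/12 = 1.64167% = 0.0164167.
At £114.00/mo: n = ⌈−ln(1 − rB₀/P)/ln(1+r)⌉ = 52 payments (last £5.75); total interest = total paid − £3,920.00 = £1,899.75.
At £264.00/mo: 18 payments (last £42.16); total interest £610.16.
Interest saved = £1,899.75 − £610.16 = £1,289.59.

£1,289.59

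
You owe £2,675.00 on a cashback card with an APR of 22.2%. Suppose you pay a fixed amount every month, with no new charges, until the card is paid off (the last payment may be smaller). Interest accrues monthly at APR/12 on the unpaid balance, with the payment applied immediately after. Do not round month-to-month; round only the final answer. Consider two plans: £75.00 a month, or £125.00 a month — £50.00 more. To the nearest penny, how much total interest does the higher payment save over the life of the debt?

Monthly rate r = 22.2%/12 = 1.85% = 0.0185.
At £75.00/mo: n = ⌈−ln(1 − rB₀/P)/ln(1+r)⌉ = 59 payments (last £61.98); total interest = total paid − £2,675.00 = £1,736.98.
At £125.00/mo: 28 payments (last £62.20); total interest £762.20.
Interest saved = £1,736.98 − £762.20 = £974.78.

£974.78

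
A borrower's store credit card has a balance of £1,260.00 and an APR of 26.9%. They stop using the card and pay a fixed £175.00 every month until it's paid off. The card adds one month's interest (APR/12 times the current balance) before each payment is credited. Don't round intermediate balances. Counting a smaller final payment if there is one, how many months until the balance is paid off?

Monthly rate r = 26.9%/12 = 2.24167% = 0.0224167.
Recurrence: B ← B·(1+r) − £175.00.
Month 1: interest £28.24; balance after payment £1,113.24.
Month 2: interest £24.96; balance after payment £963.20.
Closed form: n = −ln(1 − rB₀/P)/ln(1+r) = −ln(0.8386)/ln(1.02242) ≈ 7.940, so the balance reaches zero during payment 8.

8 payments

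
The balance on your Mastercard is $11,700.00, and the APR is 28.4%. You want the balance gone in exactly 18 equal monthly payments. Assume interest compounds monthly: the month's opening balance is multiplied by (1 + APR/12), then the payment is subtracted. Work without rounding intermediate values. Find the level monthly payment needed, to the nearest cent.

$805.80

Monthly rate r = 28.4%/12 = 2.36667% = 0.0236667.
Level-payment amortization: P = B₀·r / (1 − (1+r)^(−n)) = 11700.00·0.0236667 / (1 − 1.02367^(−18)).
Denominator 1 − (1+r)^(−18) = 0.343634283.
P = 276.9 / 0.343634283 ≈ 805.80.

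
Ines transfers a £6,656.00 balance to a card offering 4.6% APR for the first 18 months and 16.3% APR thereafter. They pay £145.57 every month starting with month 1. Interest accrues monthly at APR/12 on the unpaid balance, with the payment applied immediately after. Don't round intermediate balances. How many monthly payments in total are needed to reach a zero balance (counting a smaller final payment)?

Promo months 1–18 at r₀ = 4.6%/12 = 0.00383333; months 19+ at r₁ = 16.3%/12 = 0.0135833.
After month 18: iterate B ← B·(1+r₀) − £145.57 for 18 months → £4,423.13.
Then at r₁ with £145.57/mo: n₂ = −ln(1 − r₁·B/P)/ln(1+r₁) ≈ 39.45 → 40 more payments.

58 payments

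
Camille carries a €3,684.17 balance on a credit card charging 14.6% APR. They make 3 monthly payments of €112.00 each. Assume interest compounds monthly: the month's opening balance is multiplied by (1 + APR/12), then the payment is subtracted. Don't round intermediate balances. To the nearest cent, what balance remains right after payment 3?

Monthly rate r = 14.6%/12 = 1.21667% = 0.0121667.
Each month: B ← B·(1+r) − €112.00.
Month 1: interest €44.82; balance after payment €3,616.99.
Month 2: interest €44.01; balance after payment €3,549.00.
Month 3: interest €43.18; balance after payment €3,480.18.

€3,480.18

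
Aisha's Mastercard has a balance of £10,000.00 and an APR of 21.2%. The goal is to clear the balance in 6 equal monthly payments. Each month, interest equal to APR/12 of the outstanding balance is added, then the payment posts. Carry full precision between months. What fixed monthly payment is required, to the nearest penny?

Monthly rate r = 21.2%/12 = 1.76667% = 0.0176667.
Level-payment amortization: P = B₀·r / (1 − (1+r)^(−n)) = 10000.00·0.0176667 / (1 − 1.01767^(−6)).
Denominator 1 − (1+r)^(−6) = 0.0997425946.
P = 176.667 / 0.0997425946 ≈ 1771.23.

£1,771.23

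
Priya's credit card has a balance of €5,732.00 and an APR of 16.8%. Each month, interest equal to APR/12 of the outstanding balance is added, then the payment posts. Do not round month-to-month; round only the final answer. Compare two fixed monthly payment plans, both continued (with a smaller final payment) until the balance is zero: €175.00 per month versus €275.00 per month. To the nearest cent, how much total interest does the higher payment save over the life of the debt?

€897.46

Monthly rate r = 16.8%/12 = 1.4% = 0.014.
At €175.00/mo: n = ⌈−ln(1 − rB₀/P)/ln(1+r)⌉ = 45 payments (last €22.73); total interest = total paid − €5,732.00 = €1,990.73.
At €275.00/mo: 25 payments (last €225.27); total interest €1,093.27.
Interest saved = €1,990.73 − €1,093.27 = €897.46.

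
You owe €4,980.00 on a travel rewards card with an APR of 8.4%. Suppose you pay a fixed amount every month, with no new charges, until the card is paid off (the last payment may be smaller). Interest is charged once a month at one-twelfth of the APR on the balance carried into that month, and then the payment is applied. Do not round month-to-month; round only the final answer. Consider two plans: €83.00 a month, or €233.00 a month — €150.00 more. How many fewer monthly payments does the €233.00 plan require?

55 fewer payments

Monthly rate r = 8.4%/12 = 0.7% = 0.007.
At €83.00/mo: n = ⌈−ln(1 − rB₀/P)/ln(1+r)⌉ = 79 payments (last €7.51); total interest = total paid − €4,980.00 = €1,501.51.
At €233.00/mo: 24 payments (last €54.44); total interest €433.44.
Payments saved = 79 − 24 = 55.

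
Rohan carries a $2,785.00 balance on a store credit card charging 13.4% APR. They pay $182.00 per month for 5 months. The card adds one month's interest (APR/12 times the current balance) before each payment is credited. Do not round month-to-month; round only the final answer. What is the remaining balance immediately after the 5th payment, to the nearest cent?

Monthly rate r = 13.4%/12 = 1.11667% = 0.0111667.
Each month: B ← B·(1+r) − $182.00.
Month 1: interest $31.10; balance after payment $2,634.10.
Month 2: interest $29.41; balance after payment $2,481.51.
Month 3: interest $27.71; balance after payment $2,327.22.
Month 4: interest $25.99; balance after payment $2,171.21.
Month 5: interest $24.25; balance after payment $2,013.46.

$2,013.46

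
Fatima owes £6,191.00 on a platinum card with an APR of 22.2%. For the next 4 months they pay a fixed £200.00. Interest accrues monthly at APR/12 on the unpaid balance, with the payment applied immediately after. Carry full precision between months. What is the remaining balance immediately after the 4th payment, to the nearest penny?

£5,839.53

Monthly rate r = 22.2%/12 = 1.85% = 0.0185.
Each month: B ← B·(1+r) − £200.00.
Month 1: interest £114.53; balance after payment £6,105.53.
Month 2: interest £112.95; balance after payment £6,018.49.
Month 3: interest £111.34; balance after payment £5,929.83.
Month 4: interest £109.70; balance after payment £5,839.53.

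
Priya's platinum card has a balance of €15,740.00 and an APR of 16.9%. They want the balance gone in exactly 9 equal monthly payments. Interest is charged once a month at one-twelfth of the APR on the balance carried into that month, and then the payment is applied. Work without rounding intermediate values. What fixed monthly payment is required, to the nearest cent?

Monthly rate r = 16.9%/12 = 1.40833% = 0.0140833.
Level-payment amortization: P = B₀·r / (1 − (1+r)^(−n)) = 15740.00·0.0140833 / (1 − 1.01408^(−9)).
Denominator 1 − (1+r)^(−9) = 0.118266798.
P = 221.672 / 0.118266798 ≈ 1874.34.

€1,874.34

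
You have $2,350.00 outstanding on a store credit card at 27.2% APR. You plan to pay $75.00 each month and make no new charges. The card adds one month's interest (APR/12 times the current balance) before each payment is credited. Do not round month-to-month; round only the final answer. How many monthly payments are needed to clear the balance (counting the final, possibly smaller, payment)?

Monthly rate r = 27.2%/12 = 2.26667% = 0.0226667.
Recurrence: B ← B·(1+r) − $75.00.
Month 1: interest $53.27; balance after payment $2,328.27.
Month 2: interest $52.77; balance after payment $2,306.04.
Closed form: n = −ln(1 − rB₀/P)/ln(1+r) = −ln(0.28978)/ln(1.02267) ≈ 55.263, so the balance reaches zero during payment 56.

56 months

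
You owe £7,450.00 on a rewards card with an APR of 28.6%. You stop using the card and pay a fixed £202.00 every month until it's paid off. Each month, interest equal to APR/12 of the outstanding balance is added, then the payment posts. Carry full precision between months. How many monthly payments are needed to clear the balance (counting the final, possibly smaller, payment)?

90 payments

Monthly rate r = 28.6%/12 = 2.38333% = 0.0238333.
Recurrence: B ← B·(1+r) − £202.00.
Month 1: interest £177.56; balance after payment £7,425.56.
Month 2: interest £176.98; balance after payment £7,400.53.
Closed form: n = −ln(1 − rB₀/P)/ln(1+r) = −ln(0.121)/ln(1.02383) ≈ 89.666, so the balance reaches zero during payment 90.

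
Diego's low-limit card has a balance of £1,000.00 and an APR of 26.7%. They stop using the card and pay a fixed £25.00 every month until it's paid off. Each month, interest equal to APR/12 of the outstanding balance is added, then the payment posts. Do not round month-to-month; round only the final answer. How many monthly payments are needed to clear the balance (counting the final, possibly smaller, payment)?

Monthly rate r = 26.7%/12 = 2.225% = 0.02225.
Recurrence: B ← B·(1+r) − £25.00.
Month 1: interest £22.25; balance after payment £997.25.
Month 2: interest £22.19; balance after payment £994.44.
Closed form: n = −ln(1 − rB₀/P)/ln(1+r) = −ln(0.11)/ln(1.02225) ≈ 100.303, so the balance reaches zero during payment 101.

101 payments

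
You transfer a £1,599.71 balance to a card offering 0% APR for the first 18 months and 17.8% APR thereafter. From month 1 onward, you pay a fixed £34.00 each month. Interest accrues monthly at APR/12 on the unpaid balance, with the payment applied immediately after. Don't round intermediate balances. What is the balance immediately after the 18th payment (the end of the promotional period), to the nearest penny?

Promo months 1–18 at r₀ = 0%/12 = 0; months 19+ at r₁ = 17.8%/12 = 0.0148333.
After month 18 (no interest yet): B = £1,599.71 − 18·£34.00 = £987.71.

£987.71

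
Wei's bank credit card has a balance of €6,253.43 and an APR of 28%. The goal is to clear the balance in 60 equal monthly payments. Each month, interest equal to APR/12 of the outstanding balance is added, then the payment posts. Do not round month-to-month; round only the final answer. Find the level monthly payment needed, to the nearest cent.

€194.71

Monthly rate r = 28%/12 = 2.33333% = 0.0233333.
Level-payment amortization: P = B₀·r / (1 − (1+r)^(−n)) = 6253.43·0.0233333 / (1 − 1.02333^(−60)).
Denominator 1 − (1+r)^(−60) = 0.749404796.
P = 145.913 / 0.749404796 ≈ 194.71.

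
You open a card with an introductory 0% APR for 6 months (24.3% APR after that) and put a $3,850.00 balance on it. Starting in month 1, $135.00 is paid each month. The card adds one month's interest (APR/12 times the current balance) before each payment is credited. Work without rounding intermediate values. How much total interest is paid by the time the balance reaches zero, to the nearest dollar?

$1,060

Promo months 1–6 at r₀ = 0%/12 = 0; months 7+ at r₁ = 24.3%/12 = 0.02025.
After month 6 (no interest yet): B = $3,850.00 − 6·$135.00 = $3,040.00.
Then at r₁ with $135.00/mo: n₂ = −ln(1 − r₁·B/P)/ln(1+r₁) ≈ 30.37 → 31 more payments.
Total paid = 36·$135.00 + $49.98 = $4,909.98; interest = $4,909.98 − $3,850.00 = $1,059.98.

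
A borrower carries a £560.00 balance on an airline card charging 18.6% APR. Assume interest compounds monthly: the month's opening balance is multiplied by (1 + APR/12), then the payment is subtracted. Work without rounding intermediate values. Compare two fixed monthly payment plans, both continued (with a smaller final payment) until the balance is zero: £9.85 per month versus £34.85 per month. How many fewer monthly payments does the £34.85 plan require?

120 fewer payments

Monthly rate r = 18.6%/12 = 1.55% = 0.0155.
At £9.85/mo: n = ⌈−ln(1 − rB₀/P)/ln(1+r)⌉ = 139 payments (last £5.06); total interest = total paid − £560.00 = £804.36.
At £34.85/mo: 19 payments (last £21.77); total interest £89.07.
Payments saved = 139 − 19 = 120.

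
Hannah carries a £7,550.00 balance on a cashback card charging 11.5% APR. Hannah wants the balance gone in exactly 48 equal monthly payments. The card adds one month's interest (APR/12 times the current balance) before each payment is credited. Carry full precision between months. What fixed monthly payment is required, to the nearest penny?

£196.97

Monthly rate r = 11.5%/12 = 0.958333% = 0.00958333.
Level-payment amortization: P = B₀·r / (1 − (1+r)^(−n)) = 7550.00·0.00958333 / (1 − 1.00958^(−48)).
Denominator 1 − (1+r)^(−48) = 0.367332211.
P = 72.3542 / 0.367332211 ≈ 196.97.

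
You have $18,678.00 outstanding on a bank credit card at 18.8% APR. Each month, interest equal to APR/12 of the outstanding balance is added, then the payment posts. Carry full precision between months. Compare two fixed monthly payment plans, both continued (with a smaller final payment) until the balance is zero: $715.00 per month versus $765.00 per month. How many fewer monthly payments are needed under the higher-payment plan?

2 fewer payments

Monthly rate r = 18.8%/12 = 1.56667% = 0.0156667.
At $715.00/mo: n = ⌈−ln(1 − rB₀/P)/ln(1+r)⌉ = 34 payments (last $616.53); total interest = total paid − $18,678.00 = $5,533.53.
At $765.00/mo: 32 payments (last $9.66); total interest $5,046.66.
Payments saved = 34 − 32 = 2.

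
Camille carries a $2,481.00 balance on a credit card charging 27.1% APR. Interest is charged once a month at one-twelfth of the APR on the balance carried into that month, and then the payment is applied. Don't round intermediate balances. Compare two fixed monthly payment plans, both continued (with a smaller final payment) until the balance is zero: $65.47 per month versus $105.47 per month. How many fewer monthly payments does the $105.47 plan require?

Monthly rate r = 27.1%/12 = 2.25833% = 0.0225833.
At $65.47/mo: n = ⌈−ln(1 − rB₀/P)/ln(1+r)⌉ = 87 payments (last $47.04); total interest = total paid − $2,481.00 = $3,196.46.
At $105.47/mo: 34 payments (last $97.80); total interest $1,097.31.
Payments saved = 87 − 34 = 53.

53 fewer payments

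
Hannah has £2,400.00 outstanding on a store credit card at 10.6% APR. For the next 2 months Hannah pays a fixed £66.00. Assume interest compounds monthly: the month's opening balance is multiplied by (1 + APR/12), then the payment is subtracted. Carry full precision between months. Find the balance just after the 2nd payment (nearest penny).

£2,310.00

Monthly rate r = 10.6%/12 = 0.883333% = 0.00883333.
Each month: B ← B·(1+r) − £66.00.
Month 1: interest £21.20; balance after payment £2,355.20.
Month 2: interest £20.80; balance after payment £2,310.00.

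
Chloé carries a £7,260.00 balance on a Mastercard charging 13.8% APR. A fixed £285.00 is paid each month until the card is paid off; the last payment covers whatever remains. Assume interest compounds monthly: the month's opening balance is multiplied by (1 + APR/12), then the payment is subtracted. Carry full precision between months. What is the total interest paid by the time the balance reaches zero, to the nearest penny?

£1,380.55

Monthly rate r = 13.8%/12 = 1.15% = 0.0115.
Payoff takes n = ⌈−ln(1 − rB₀/P)/ln(1+r)⌉ = ⌈30.316⌉ = 31 payments; the last is £90.55.
Total paid = 30·£285.00 + £90.55 = £8,640.55.
Total interest = total paid − principal = £8,640.55 − £7,260.00 = £1,380.55.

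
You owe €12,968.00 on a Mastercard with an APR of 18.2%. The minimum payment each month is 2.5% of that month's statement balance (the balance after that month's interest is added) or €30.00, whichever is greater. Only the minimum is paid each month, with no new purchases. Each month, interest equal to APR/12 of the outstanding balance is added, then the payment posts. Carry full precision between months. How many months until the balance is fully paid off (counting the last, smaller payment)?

294 months

Monthly rate r = 18.2%/12 = 1.51667% = 0.0151667.
While 2.5% of the post-interest balance exceeds €30.00, each month B ← (B·(1+r))·(1 − 0.025), i.e. B shrinks by the factor (1+r)·0.975 = 0.98979.
This holds for months 1–234. Entering month 235 the balance is €1,174.07; 2.5% of the post-interest balance is now below €30.00, so the flat €30.00 minimum applies from here.
From month 235 a fixed €30.00 at rate r clears €1,174.07 in 60 more payments. Total: 234 + 60 = 294 months.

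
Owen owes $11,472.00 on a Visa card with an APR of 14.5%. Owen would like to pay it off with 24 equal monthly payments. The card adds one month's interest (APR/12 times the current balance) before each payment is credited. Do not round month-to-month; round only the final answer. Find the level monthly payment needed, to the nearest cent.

Monthly rate r = 14.5%/12 = 1.20833% = 0.0120833.
Level-payment amortization: P = B₀·r / (1 − (1+r)^(−n)) = 11472.00·0.0120833 / (1 − 1.01208^(−24)).
Denominator 1 − (1+r)^(−24) = 0.250434748.
P = 138.62 / 0.250434748 ≈ 553.52.

$553.52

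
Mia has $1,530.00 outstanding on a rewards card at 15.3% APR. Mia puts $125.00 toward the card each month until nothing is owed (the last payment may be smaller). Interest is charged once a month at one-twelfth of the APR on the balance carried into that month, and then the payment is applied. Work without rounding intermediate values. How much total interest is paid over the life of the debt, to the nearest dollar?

Monthly rate r = 15.3%/12 = 1.275% = 0.01275.
Payoff takes n = ⌈−ln(1 − rB₀/P)/ln(1+r)⌉ = ⌈13.392⌉ = 14 payments; the last is $49.24.
Total paid = 13·$125.00 + $49.24 = $1,674.24.
Total interest = total paid − principal = $1,674.24 − $1,530.00 = $144.24.

$144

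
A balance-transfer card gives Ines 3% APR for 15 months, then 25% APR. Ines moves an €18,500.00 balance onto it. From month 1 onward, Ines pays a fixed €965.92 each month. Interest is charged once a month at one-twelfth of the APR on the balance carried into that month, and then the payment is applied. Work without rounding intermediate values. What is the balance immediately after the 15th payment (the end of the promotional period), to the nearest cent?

Promo months 1–15 at r₀ = 3%/12 = 0.0025; months 16+ at r₁ = 25%/12 = 0.0208333.
After month 15: iterate B ← B·(1+r₀) − €965.92 for 15 months → €4,460.90.

€4,460.90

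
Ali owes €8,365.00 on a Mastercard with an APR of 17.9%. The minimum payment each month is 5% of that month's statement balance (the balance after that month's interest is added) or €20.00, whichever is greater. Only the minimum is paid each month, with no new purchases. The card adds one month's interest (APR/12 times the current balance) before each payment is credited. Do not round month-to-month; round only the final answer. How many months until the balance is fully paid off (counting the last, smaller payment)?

108 months

Monthly rate r = 17.9%/12 = 1.49167% = 0.0149167.
While 5% of the post-interest balance exceeds €20.00, each month B ← (B·(1+r))·(1 − 0.05), i.e. B shrinks by the factor (1+r)·0.95 = 0.96417.
This holds for months 1–84. Entering month 85 the balance is €390.30; 5% of the post-interest balance is now below €20.00, so the flat €20.00 minimum applies from here.
From month 85 a fixed €20.00 at rate r clears €390.30 in 24 more payments. Total: 84 + 24 = 108 months.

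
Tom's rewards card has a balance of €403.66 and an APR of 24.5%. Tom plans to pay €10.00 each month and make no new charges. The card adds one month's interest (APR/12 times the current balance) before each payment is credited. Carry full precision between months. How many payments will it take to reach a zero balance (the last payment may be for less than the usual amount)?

Monthly rate r = 24.5%/12 = 2.04167% = 0.0204167.
Recurrence: B ← B·(1+r) − €10.00.
Month 1: interest €8.24; balance after payment €401.90.
Month 2: interest €8.21; balance after payment €400.11.
Closed form: n = −ln(1 − rB₀/P)/ln(1+r) = −ln(0.17586)/ln(1.02042) ≈ 85.996, so the balance reaches zero during payment 86.

86 payments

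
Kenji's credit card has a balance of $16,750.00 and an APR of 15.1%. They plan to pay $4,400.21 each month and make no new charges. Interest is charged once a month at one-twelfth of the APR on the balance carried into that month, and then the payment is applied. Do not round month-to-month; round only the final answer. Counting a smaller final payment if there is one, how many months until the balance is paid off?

Monthly rate r = 15.1%/12 = 1.25833% = 0.0125833.
Recurrence: B ← B·(1+r) − $4,400.21.
Month 1: interest $210.77; balance after payment $12,560.56.
Month 2: interest $158.05; balance after payment $8,318.40.
Month 3: interest $104.67; balance after payment $4,022.87.
Month 4: interest $50.62; balance after payment $0.00.

4 payments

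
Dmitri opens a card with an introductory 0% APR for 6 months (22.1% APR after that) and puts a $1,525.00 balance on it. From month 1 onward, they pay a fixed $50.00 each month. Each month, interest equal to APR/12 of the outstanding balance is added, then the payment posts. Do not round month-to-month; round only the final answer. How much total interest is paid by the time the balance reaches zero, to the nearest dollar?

$419

Promo months 1–6 at r₀ = 0%/12 = 0; months 7+ at r₁ = 22.1%/12 = 0.0184167.
After month 6 (no interest yet): B = $1,525.00 − 6·$50.00 = $1,225.00.
Then at r₁ with $50.00/mo: n₂ = −ln(1 − r₁·B/P)/ln(1+r₁) ≈ 32.88 → 33 more payments.
Total paid = 38·$50.00 + $44.06 = $1,944.06; interest = $1,944.06 − $1,525.00 = $419.06.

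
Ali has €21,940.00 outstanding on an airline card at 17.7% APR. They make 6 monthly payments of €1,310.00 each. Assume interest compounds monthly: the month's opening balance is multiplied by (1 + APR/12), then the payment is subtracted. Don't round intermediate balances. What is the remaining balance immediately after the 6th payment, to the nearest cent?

Monthly rate r = 17.7%/12 = 1.475% = 0.01475.
Each month: B ← B·(1+r) − €1,310.00.
Month 1: interest €323.62; balance after payment €20,953.62.
Month 2: interest €309.07; balance after payment €19,952.68.
Month 3: interest €294.30; balance after payment €18,936.98.
Month 4: interest €279.32; balance after payment €17,906.30.
Month 5: interest €264.12; balance after payment €16,860.42.
Month 6: interest €248.69; balance after payment €15,799.11.

€15,799.11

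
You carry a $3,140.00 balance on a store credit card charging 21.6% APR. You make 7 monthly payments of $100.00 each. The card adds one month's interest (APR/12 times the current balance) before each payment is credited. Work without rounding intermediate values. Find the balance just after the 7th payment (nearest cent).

Monthly rate r = 21.6%/12 = 1.8% = 0.018.
Each month: B ← B·(1+r) − $100.00.
Month 1: interest $56.52; balance after payment $3,096.52.
Month 2: interest $55.74; balance after payment $3,052.26.
Month 3: interest $54.94; balance after payment $3,007.20.
Month 4: interest $54.13; balance after payment $2,961.33.
Month 5: interest $53.30; balance after payment $2,914.63.
Month 6: interest $52.46; balance after payment $2,867.09.
Month 7: interest $51.61; balance after payment $2,818.70.

$2,818.70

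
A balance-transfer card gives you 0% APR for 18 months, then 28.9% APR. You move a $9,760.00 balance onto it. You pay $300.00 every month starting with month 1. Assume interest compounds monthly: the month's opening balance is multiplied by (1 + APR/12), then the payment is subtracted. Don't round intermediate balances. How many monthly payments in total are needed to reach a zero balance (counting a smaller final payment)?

37 months

Promo months 1–18 at r₀ = 0%/12 = 0; months 19+ at r₁ = 28.9%/12 = 0.0240833.
After month 18 (no interest yet): B = $9,760.00 − 18·$300.00 = $4,360.00.
Then at r₁ with $300.00/mo: n₂ = −ln(1 − r₁·B/P)/ln(1+r₁) ≈ 18.10 → 19 more payments.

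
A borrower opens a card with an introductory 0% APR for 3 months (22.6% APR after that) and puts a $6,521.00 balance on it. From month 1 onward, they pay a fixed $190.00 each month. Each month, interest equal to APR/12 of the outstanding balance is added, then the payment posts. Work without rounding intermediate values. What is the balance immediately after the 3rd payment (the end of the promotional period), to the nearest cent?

$5,951.00

Promo months 1–3 at r₀ = 0%/12 = 0; months 4+ at r₁ = 22.6%/12 = 0.0188333.
After month 3 (no interest yet): B = $6,521.00 − 3·$190.00 = $5,951.00.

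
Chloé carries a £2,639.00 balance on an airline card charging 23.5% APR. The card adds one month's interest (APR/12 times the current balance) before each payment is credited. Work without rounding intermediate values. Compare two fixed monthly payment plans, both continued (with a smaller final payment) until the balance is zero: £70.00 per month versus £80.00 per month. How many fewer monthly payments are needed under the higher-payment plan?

16 fewer payments

Monthly rate r = 23.5%/12 = 1.95833% = 0.0195833.
At £70.00/mo: n = ⌈−ln(1 − rB₀/P)/ln(1+r)⌉ = 70 payments (last £8.50); total interest = total paid − £2,639.00 = £2,199.50.
At £80.00/mo: 54 payments (last £43.87); total interest £1,644.87.
Payments saved = 70 − 54 = 16.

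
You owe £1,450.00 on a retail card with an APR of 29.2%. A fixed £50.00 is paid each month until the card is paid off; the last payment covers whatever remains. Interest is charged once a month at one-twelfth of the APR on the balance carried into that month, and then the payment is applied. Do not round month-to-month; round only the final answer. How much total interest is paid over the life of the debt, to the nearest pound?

£1,094

Monthly rate r = 29.2%/12 = 2.43333% = 0.0243333.
Payoff takes n = ⌈−ln(1 − rB₀/P)/ln(1+r)⌉ = ⌈50.871⌉ = 51 payments; the last is £43.62.
Total paid = 50·£50.00 + £43.62 = £2,543.62.
Total interest = total paid − principal = £2,543.62 − £1,450.00 = £1,093.62.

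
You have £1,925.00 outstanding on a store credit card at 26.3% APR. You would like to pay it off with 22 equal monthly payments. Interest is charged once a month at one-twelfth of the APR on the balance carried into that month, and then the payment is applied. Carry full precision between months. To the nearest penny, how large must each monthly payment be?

£111.22

Monthly rate r = 26.3%/12 = 2.19167% = 0.0219167.
Level-payment amortization: P = B₀·r / (1 − (1+r)^(−n)) = 1925.00·0.0219167 / (1 − 1.02192^(−22)).
Denominator 1 − (1+r)^(−22) = 0.379331948.
P = 42.1896 / 0.379331948 ≈ 111.22.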